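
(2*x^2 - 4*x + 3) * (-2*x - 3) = -4*x^3 + 2*x^2 + 6*x - 9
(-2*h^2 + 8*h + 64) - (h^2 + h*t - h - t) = -3*h^2 - h*t + 9*h + t + 64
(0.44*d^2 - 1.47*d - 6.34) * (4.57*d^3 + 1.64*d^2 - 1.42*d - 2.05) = 2.0108*d^5 - 5.9963*d^4 - 32.0094*d^3 - 9.2122*d^2 + 12.0163*d + 12.997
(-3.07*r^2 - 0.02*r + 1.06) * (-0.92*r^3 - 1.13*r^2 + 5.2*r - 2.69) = 2.8244*r^5 + 3.4875*r^4 - 16.9166*r^3 + 6.9565*r^2 + 5.5658*r - 2.8514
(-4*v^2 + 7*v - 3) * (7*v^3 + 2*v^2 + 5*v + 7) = -28*v^5 + 41*v^4 - 27*v^3 + v^2 + 34*v - 21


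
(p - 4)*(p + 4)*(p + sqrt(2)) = p^3 + sqrt(2)*p^2 - 16*p - 16*sqrt(2)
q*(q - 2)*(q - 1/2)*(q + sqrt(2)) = q^4 - 5*q^3/2 + sqrt(2)*q^3 - 5*sqrt(2)*q^2/2 + q^2 + sqrt(2)*q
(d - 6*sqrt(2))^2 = d^2 - 12*sqrt(2)*d + 72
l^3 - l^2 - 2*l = l*(l - 2)*(l + 1)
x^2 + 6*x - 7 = (x - 1)*(x + 7)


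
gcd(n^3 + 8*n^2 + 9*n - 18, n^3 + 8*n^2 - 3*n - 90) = n + 6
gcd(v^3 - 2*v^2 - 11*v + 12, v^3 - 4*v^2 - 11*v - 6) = 1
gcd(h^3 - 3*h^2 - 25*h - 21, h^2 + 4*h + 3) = h^2 + 4*h + 3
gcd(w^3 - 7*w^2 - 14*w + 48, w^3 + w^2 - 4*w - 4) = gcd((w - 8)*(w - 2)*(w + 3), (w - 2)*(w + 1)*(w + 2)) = w - 2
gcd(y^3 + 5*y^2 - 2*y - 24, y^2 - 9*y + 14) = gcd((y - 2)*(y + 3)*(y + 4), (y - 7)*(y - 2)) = y - 2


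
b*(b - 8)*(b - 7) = b^3 - 15*b^2 + 56*b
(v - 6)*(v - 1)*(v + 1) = v^3 - 6*v^2 - v + 6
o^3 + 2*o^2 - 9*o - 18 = (o - 3)*(o + 2)*(o + 3)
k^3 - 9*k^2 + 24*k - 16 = (k - 4)^2*(k - 1)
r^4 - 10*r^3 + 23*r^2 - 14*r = r*(r - 7)*(r - 2)*(r - 1)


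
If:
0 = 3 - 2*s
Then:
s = 3/2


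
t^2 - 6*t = t*(t - 6)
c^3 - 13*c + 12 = (c - 3)*(c - 1)*(c + 4)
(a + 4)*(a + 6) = a^2 + 10*a + 24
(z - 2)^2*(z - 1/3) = z^3 - 13*z^2/3 + 16*z/3 - 4/3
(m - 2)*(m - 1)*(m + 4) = m^3 + m^2 - 10*m + 8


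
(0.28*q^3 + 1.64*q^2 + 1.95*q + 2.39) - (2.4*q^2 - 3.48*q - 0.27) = 0.28*q^3 - 0.76*q^2 + 5.43*q + 2.66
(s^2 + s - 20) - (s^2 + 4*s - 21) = 1 - 3*s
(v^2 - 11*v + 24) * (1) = v^2 - 11*v + 24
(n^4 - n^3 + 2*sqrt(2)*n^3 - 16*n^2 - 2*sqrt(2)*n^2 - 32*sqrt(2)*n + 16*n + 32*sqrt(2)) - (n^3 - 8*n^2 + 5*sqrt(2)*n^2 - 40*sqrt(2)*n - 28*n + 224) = n^4 - 2*n^3 + 2*sqrt(2)*n^3 - 7*sqrt(2)*n^2 - 8*n^2 + 8*sqrt(2)*n + 44*n - 224 + 32*sqrt(2)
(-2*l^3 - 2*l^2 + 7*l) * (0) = 0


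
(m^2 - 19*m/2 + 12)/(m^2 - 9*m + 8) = (m - 3/2)/(m - 1)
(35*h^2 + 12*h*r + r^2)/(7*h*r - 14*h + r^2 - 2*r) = (5*h + r)/(r - 2)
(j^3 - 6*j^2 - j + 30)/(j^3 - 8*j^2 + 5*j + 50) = (j - 3)/(j - 5)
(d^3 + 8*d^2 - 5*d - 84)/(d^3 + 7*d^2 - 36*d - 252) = (d^2 + d - 12)/(d^2 - 36)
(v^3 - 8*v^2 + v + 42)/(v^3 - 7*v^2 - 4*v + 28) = (v - 3)/(v - 2)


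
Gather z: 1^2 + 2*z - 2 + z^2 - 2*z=z^2 - 1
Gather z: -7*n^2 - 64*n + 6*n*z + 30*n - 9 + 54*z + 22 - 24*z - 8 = -7*n^2 - 34*n + z*(6*n + 30) + 5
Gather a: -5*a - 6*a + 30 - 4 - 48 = -11*a - 22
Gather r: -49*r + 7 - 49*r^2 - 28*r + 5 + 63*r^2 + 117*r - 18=14*r^2 + 40*r - 6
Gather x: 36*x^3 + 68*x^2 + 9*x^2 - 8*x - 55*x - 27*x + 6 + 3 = 36*x^3 + 77*x^2 - 90*x + 9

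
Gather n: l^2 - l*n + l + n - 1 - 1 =l^2 + l + n*(1 - l) - 2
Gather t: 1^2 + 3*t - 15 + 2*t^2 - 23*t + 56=2*t^2 - 20*t + 42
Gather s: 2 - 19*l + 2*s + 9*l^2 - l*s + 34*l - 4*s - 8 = 9*l^2 + 15*l + s*(-l - 2) - 6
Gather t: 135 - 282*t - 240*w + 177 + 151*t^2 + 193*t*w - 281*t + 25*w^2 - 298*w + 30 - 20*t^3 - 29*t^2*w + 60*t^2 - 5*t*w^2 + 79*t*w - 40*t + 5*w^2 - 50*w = -20*t^3 + t^2*(211 - 29*w) + t*(-5*w^2 + 272*w - 603) + 30*w^2 - 588*w + 342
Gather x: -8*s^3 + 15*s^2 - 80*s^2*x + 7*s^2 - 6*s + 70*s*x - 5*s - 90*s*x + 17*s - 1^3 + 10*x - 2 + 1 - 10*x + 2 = -8*s^3 + 22*s^2 + 6*s + x*(-80*s^2 - 20*s)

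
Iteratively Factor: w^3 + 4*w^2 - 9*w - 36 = (w - 3)*(w^2 + 7*w + 12) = (w - 3)*(w + 4)*(w + 3)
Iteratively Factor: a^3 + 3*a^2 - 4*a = (a)*(a^2 + 3*a - 4) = a*(a - 1)*(a + 4)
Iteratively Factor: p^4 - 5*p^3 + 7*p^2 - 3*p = (p - 3)*(p^3 - 2*p^2 + p) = (p - 3)*(p - 1)*(p^2 - p) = p*(p - 3)*(p - 1)*(p - 1)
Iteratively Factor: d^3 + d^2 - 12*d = (d + 4)*(d^2 - 3*d) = (d - 3)*(d + 4)*(d)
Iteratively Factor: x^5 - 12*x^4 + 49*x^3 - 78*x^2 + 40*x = (x)*(x^4 - 12*x^3 + 49*x^2 - 78*x + 40) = x*(x - 4)*(x^3 - 8*x^2 + 17*x - 10) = x*(x - 5)*(x - 4)*(x^2 - 3*x + 2) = x*(x - 5)*(x - 4)*(x - 2)*(x - 1)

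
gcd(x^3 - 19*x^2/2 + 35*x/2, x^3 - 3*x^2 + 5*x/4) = x^2 - 5*x/2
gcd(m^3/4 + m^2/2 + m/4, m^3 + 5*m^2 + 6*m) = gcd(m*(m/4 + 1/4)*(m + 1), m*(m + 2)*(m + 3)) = m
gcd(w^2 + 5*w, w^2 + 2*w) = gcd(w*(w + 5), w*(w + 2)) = w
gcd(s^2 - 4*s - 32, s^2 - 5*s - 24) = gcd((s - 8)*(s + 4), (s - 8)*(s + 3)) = s - 8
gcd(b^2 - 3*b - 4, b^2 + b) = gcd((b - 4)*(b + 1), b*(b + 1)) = b + 1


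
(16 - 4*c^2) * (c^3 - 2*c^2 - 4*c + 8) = -4*c^5 + 8*c^4 + 32*c^3 - 64*c^2 - 64*c + 128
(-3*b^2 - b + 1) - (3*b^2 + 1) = -6*b^2 - b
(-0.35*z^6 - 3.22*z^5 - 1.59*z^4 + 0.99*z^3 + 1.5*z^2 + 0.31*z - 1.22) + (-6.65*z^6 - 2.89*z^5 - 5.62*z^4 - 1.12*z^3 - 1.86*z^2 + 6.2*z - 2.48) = -7.0*z^6 - 6.11*z^5 - 7.21*z^4 - 0.13*z^3 - 0.36*z^2 + 6.51*z - 3.7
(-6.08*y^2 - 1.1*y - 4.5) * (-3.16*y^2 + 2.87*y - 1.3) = 19.2128*y^4 - 13.9736*y^3 + 18.967*y^2 - 11.485*y + 5.85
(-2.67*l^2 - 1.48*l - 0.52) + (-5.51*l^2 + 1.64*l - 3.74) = -8.18*l^2 + 0.16*l - 4.26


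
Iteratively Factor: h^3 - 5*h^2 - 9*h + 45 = (h - 3)*(h^2 - 2*h - 15) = (h - 3)*(h + 3)*(h - 5)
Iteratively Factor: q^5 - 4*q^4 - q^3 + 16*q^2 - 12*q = (q)*(q^4 - 4*q^3 - q^2 + 16*q - 12) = q*(q - 1)*(q^3 - 3*q^2 - 4*q + 12) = q*(q - 1)*(q + 2)*(q^2 - 5*q + 6) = q*(q - 2)*(q - 1)*(q + 2)*(q - 3)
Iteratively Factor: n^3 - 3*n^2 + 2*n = (n - 1)*(n^2 - 2*n) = (n - 2)*(n - 1)*(n)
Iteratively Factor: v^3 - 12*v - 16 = (v + 2)*(v^2 - 2*v - 8) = (v + 2)^2*(v - 4)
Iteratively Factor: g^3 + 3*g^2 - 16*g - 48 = (g + 4)*(g^2 - g - 12) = (g + 3)*(g + 4)*(g - 4)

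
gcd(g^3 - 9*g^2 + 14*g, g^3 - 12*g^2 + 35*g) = g^2 - 7*g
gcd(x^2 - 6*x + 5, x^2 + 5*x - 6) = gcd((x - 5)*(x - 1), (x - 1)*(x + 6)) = x - 1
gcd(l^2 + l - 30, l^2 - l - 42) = l + 6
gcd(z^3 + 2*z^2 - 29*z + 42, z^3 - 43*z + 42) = z + 7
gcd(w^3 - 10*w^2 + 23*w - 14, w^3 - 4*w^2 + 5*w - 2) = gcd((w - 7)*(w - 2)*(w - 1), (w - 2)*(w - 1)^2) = w^2 - 3*w + 2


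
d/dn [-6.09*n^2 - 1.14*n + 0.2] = -12.18*n - 1.14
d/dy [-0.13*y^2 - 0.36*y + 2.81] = -0.26*y - 0.36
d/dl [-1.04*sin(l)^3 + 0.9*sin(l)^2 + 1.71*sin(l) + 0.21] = (-3.12*sin(l)^2 + 1.8*sin(l) + 1.71)*cos(l)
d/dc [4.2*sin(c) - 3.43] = 4.2*cos(c)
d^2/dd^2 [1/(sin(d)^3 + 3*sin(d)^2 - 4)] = 3*(-12*sin(d)^4 + 3*sin(d) - sin(3*d) + 8)/(4*(sin(d) - 1)^3*(sin(d) + 2)^4)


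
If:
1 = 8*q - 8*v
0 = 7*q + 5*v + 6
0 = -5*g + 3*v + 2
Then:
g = 9/160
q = -43/96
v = -55/96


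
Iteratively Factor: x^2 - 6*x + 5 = (x - 5)*(x - 1)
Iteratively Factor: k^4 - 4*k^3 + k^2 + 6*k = (k)*(k^3 - 4*k^2 + k + 6) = k*(k - 3)*(k^2 - k - 2) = k*(k - 3)*(k - 2)*(k + 1)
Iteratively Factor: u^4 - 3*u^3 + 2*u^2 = (u)*(u^3 - 3*u^2 + 2*u) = u*(u - 1)*(u^2 - 2*u) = u*(u - 2)*(u - 1)*(u)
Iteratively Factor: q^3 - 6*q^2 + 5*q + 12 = (q + 1)*(q^2 - 7*q + 12) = (q - 3)*(q + 1)*(q - 4)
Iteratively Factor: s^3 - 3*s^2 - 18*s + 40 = (s - 2)*(s^2 - s - 20) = (s - 2)*(s + 4)*(s - 5)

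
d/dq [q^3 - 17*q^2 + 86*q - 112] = 3*q^2 - 34*q + 86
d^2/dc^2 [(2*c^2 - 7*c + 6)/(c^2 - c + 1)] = 2*(-5*c^3 + 12*c^2 + 3*c - 5)/(c^6 - 3*c^5 + 6*c^4 - 7*c^3 + 6*c^2 - 3*c + 1)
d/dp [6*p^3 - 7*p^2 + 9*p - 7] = 18*p^2 - 14*p + 9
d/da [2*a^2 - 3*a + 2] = 4*a - 3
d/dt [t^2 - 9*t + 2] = 2*t - 9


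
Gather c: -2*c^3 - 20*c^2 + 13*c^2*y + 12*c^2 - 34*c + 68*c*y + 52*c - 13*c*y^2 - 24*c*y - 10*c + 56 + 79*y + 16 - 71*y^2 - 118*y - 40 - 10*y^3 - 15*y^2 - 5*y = -2*c^3 + c^2*(13*y - 8) + c*(-13*y^2 + 44*y + 8) - 10*y^3 - 86*y^2 - 44*y + 32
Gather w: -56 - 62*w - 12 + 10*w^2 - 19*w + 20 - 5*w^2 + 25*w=5*w^2 - 56*w - 48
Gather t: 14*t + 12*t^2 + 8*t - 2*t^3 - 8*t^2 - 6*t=-2*t^3 + 4*t^2 + 16*t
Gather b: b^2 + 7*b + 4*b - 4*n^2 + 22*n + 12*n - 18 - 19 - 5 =b^2 + 11*b - 4*n^2 + 34*n - 42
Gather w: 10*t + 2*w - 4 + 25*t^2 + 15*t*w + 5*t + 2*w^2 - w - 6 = 25*t^2 + 15*t + 2*w^2 + w*(15*t + 1) - 10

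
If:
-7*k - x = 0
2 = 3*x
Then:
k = -2/21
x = 2/3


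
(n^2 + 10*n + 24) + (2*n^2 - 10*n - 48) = 3*n^2 - 24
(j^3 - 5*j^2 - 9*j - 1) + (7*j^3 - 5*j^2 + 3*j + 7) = 8*j^3 - 10*j^2 - 6*j + 6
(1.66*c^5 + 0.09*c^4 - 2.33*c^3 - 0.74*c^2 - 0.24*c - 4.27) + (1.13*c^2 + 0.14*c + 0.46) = 1.66*c^5 + 0.09*c^4 - 2.33*c^3 + 0.39*c^2 - 0.1*c - 3.81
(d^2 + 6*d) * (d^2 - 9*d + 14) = d^4 - 3*d^3 - 40*d^2 + 84*d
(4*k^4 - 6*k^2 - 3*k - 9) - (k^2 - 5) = 4*k^4 - 7*k^2 - 3*k - 4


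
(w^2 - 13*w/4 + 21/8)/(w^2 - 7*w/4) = (w - 3/2)/w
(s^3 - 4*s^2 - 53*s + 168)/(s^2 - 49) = (s^2 - 11*s + 24)/(s - 7)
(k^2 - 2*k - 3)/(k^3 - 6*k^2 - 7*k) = (k - 3)/(k*(k - 7))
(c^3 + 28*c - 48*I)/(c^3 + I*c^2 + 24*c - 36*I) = (c - 4*I)/(c - 3*I)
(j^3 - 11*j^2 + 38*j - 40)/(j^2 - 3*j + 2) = (j^2 - 9*j + 20)/(j - 1)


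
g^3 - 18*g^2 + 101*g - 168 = (g - 8)*(g - 7)*(g - 3)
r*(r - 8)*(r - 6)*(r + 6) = r^4 - 8*r^3 - 36*r^2 + 288*r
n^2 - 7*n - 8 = (n - 8)*(n + 1)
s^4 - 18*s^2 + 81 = (s - 3)^2*(s + 3)^2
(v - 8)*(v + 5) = v^2 - 3*v - 40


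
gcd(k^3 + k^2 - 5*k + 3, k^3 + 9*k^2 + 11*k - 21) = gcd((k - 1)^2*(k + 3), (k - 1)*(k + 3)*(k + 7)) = k^2 + 2*k - 3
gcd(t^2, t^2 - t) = t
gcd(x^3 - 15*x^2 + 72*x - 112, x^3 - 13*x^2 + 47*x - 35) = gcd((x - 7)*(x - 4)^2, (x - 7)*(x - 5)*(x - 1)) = x - 7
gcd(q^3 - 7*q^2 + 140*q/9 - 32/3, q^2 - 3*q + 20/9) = q - 4/3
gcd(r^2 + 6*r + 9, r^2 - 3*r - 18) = r + 3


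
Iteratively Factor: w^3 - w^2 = (w)*(w^2 - w) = w*(w - 1)*(w)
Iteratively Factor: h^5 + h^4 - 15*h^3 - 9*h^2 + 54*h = (h - 2)*(h^4 + 3*h^3 - 9*h^2 - 27*h) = (h - 2)*(h + 3)*(h^3 - 9*h) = h*(h - 2)*(h + 3)*(h^2 - 9) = h*(h - 3)*(h - 2)*(h + 3)*(h + 3)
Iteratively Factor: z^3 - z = (z - 1)*(z^2 + z) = z*(z - 1)*(z + 1)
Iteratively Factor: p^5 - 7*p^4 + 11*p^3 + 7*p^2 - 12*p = (p - 1)*(p^4 - 6*p^3 + 5*p^2 + 12*p) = p*(p - 1)*(p^3 - 6*p^2 + 5*p + 12) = p*(p - 3)*(p - 1)*(p^2 - 3*p - 4) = p*(p - 4)*(p - 3)*(p - 1)*(p + 1)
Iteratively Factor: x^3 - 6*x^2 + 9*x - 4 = (x - 1)*(x^2 - 5*x + 4) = (x - 4)*(x - 1)*(x - 1)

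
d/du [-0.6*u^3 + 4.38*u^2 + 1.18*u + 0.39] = -1.8*u^2 + 8.76*u + 1.18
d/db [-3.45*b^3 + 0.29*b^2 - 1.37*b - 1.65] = -10.35*b^2 + 0.58*b - 1.37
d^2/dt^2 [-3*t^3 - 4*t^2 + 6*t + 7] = -18*t - 8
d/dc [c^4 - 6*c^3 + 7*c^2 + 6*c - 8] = 4*c^3 - 18*c^2 + 14*c + 6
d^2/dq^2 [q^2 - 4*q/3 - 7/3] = 2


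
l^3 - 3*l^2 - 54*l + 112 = (l - 8)*(l - 2)*(l + 7)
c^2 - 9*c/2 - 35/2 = (c - 7)*(c + 5/2)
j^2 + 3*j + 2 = (j + 1)*(j + 2)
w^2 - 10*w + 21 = (w - 7)*(w - 3)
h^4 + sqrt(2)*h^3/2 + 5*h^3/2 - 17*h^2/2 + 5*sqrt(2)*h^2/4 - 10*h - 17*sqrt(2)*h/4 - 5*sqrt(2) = (h - 5/2)*(h + 1)*(h + 4)*(h + sqrt(2)/2)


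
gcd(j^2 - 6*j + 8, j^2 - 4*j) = j - 4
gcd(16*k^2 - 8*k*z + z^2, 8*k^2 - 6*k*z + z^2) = -4*k + z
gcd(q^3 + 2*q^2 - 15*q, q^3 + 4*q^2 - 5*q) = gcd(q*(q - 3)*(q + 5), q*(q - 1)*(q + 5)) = q^2 + 5*q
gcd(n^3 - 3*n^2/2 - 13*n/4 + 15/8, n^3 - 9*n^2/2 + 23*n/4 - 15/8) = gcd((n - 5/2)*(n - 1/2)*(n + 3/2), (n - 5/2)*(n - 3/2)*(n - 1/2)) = n^2 - 3*n + 5/4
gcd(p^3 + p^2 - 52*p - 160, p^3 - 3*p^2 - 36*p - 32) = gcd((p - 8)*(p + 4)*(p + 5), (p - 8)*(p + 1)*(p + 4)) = p^2 - 4*p - 32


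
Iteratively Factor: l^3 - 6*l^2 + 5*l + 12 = (l - 4)*(l^2 - 2*l - 3) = (l - 4)*(l - 3)*(l + 1)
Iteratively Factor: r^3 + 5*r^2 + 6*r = (r + 3)*(r^2 + 2*r) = r*(r + 3)*(r + 2)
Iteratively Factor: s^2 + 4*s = (s)*(s + 4)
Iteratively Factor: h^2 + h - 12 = (h + 4)*(h - 3)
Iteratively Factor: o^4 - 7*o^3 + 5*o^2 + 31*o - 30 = (o - 5)*(o^3 - 2*o^2 - 5*o + 6) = (o - 5)*(o - 3)*(o^2 + o - 2) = (o - 5)*(o - 3)*(o - 1)*(o + 2)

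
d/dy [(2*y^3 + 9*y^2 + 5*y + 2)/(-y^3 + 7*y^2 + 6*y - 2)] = (23*y^4 + 34*y^3 + 13*y^2 - 64*y - 22)/(y^6 - 14*y^5 + 37*y^4 + 88*y^3 + 8*y^2 - 24*y + 4)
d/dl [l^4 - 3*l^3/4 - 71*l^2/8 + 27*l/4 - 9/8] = 4*l^3 - 9*l^2/4 - 71*l/4 + 27/4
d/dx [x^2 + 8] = 2*x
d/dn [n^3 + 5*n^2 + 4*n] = 3*n^2 + 10*n + 4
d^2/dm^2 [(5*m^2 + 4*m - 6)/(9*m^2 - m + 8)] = 2*(369*m^3 - 2538*m^2 - 702*m + 778)/(729*m^6 - 243*m^5 + 1971*m^4 - 433*m^3 + 1752*m^2 - 192*m + 512)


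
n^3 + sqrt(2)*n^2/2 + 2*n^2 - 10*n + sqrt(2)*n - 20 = (n + 2)*(n - 2*sqrt(2))*(n + 5*sqrt(2)/2)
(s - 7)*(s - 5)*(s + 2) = s^3 - 10*s^2 + 11*s + 70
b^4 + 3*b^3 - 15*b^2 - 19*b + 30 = (b - 3)*(b - 1)*(b + 2)*(b + 5)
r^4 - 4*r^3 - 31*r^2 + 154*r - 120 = (r - 5)*(r - 4)*(r - 1)*(r + 6)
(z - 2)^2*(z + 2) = z^3 - 2*z^2 - 4*z + 8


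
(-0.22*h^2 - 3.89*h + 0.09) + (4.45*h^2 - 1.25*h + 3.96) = 4.23*h^2 - 5.14*h + 4.05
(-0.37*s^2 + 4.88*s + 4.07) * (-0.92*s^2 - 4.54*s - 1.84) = 0.3404*s^4 - 2.8098*s^3 - 25.2188*s^2 - 27.457*s - 7.4888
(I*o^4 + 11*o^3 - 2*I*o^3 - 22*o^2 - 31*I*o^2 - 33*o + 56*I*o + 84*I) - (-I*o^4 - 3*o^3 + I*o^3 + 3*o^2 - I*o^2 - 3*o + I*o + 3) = 2*I*o^4 + 14*o^3 - 3*I*o^3 - 25*o^2 - 30*I*o^2 - 30*o + 55*I*o - 3 + 84*I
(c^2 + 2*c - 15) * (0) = 0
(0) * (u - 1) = 0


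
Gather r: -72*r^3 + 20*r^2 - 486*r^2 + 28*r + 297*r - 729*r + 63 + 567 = -72*r^3 - 466*r^2 - 404*r + 630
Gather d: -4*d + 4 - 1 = 3 - 4*d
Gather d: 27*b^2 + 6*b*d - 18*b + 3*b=27*b^2 + 6*b*d - 15*b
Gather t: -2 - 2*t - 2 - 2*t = -4*t - 4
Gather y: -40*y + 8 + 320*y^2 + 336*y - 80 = 320*y^2 + 296*y - 72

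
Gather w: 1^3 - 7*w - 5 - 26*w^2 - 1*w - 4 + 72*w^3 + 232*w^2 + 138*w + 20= 72*w^3 + 206*w^2 + 130*w + 12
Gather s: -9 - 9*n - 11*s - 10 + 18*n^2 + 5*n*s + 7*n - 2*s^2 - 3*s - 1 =18*n^2 - 2*n - 2*s^2 + s*(5*n - 14) - 20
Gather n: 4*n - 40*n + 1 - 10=-36*n - 9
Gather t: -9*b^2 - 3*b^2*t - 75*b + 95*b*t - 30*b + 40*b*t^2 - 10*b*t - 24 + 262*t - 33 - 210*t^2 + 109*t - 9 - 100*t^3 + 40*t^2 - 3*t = -9*b^2 - 105*b - 100*t^3 + t^2*(40*b - 170) + t*(-3*b^2 + 85*b + 368) - 66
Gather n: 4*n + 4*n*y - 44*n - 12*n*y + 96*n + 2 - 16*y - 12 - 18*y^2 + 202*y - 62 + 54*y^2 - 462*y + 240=n*(56 - 8*y) + 36*y^2 - 276*y + 168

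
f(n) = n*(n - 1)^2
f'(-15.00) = 736.00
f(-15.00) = -3840.00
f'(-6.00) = 133.00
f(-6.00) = -294.00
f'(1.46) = 1.55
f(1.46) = 0.31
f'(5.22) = 61.87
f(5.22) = 92.96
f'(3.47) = 23.24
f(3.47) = 21.17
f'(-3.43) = 50.01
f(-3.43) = -67.31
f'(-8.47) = 250.10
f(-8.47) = -759.60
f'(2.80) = 13.32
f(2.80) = 9.07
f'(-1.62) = 15.35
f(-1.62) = -11.12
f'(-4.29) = 73.37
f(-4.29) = -120.05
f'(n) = n*(2*n - 2) + (n - 1)^2 = (n - 1)*(3*n - 1)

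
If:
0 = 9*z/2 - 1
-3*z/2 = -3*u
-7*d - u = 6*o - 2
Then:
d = 17/63 - 6*o/7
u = 1/9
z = 2/9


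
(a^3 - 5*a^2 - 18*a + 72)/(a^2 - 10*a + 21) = (a^2 - 2*a - 24)/(a - 7)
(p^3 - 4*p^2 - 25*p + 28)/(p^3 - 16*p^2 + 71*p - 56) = (p + 4)/(p - 8)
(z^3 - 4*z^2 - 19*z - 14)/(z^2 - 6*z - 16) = (z^2 - 6*z - 7)/(z - 8)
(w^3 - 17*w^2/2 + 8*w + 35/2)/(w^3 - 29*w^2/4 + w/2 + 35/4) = 2*(2*w - 5)/(4*w - 5)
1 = 1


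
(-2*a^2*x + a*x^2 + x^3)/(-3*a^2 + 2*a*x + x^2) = x*(2*a + x)/(3*a + x)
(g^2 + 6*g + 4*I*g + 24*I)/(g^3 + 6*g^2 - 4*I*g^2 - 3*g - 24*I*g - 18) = (g + 4*I)/(g^2 - 4*I*g - 3)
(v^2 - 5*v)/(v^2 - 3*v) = (v - 5)/(v - 3)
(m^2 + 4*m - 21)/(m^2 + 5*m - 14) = (m - 3)/(m - 2)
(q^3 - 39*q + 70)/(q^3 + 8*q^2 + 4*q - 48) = (q^2 + 2*q - 35)/(q^2 + 10*q + 24)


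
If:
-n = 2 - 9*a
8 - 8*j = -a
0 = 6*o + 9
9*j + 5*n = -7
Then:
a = -16/123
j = 121/123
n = -130/41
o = -3/2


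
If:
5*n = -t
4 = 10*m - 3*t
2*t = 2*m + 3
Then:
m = 17/14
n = -19/35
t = 19/7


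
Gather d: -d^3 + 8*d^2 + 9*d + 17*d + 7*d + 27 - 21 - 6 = -d^3 + 8*d^2 + 33*d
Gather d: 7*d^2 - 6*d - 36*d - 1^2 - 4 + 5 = 7*d^2 - 42*d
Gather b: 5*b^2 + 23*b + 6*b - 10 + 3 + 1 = 5*b^2 + 29*b - 6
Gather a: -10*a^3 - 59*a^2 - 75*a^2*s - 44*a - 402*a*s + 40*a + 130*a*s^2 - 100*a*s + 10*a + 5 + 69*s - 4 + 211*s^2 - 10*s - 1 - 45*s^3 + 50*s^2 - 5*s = -10*a^3 + a^2*(-75*s - 59) + a*(130*s^2 - 502*s + 6) - 45*s^3 + 261*s^2 + 54*s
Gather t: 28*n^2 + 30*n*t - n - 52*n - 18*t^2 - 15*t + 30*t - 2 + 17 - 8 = 28*n^2 - 53*n - 18*t^2 + t*(30*n + 15) + 7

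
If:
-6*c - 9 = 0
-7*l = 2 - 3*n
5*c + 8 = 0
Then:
No Solution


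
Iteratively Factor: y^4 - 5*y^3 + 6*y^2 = (y - 3)*(y^3 - 2*y^2) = y*(y - 3)*(y^2 - 2*y) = y*(y - 3)*(y - 2)*(y)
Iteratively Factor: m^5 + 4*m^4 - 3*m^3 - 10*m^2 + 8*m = (m)*(m^4 + 4*m^3 - 3*m^2 - 10*m + 8) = m*(m - 1)*(m^3 + 5*m^2 + 2*m - 8) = m*(m - 1)*(m + 4)*(m^2 + m - 2) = m*(m - 1)*(m + 2)*(m + 4)*(m - 1)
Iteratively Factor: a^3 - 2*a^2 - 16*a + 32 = (a + 4)*(a^2 - 6*a + 8) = (a - 2)*(a + 4)*(a - 4)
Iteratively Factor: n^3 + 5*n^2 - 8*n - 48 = (n + 4)*(n^2 + n - 12) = (n + 4)^2*(n - 3)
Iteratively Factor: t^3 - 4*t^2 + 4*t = (t)*(t^2 - 4*t + 4) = t*(t - 2)*(t - 2)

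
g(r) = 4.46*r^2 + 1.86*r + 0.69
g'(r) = 8.92*r + 1.86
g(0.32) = 1.74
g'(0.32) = 4.71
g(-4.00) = 64.61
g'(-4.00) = -33.82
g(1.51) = 13.67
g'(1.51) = 15.33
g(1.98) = 21.86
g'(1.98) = 19.52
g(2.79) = 40.60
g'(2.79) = 26.75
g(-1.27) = 5.52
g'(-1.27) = -9.47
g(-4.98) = 102.04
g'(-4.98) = -42.56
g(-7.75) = 254.15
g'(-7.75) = -67.27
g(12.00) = 665.25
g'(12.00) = 108.90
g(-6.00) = 150.09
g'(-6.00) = -51.66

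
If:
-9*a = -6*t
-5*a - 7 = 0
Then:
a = -7/5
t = -21/10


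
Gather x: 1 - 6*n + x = -6*n + x + 1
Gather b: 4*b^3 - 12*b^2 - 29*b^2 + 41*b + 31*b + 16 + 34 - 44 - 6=4*b^3 - 41*b^2 + 72*b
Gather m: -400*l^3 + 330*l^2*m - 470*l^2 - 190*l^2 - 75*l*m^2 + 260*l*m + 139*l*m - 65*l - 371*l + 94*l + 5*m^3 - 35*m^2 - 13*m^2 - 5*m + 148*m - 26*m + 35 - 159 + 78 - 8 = -400*l^3 - 660*l^2 - 342*l + 5*m^3 + m^2*(-75*l - 48) + m*(330*l^2 + 399*l + 117) - 54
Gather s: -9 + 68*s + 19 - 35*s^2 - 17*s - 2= -35*s^2 + 51*s + 8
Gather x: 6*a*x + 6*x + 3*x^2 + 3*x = 3*x^2 + x*(6*a + 9)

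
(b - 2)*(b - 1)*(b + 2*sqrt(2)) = b^3 - 3*b^2 + 2*sqrt(2)*b^2 - 6*sqrt(2)*b + 2*b + 4*sqrt(2)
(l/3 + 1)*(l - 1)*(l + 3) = l^3/3 + 5*l^2/3 + l - 3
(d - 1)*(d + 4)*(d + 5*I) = d^3 + 3*d^2 + 5*I*d^2 - 4*d + 15*I*d - 20*I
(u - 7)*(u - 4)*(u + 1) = u^3 - 10*u^2 + 17*u + 28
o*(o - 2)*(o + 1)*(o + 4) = o^4 + 3*o^3 - 6*o^2 - 8*o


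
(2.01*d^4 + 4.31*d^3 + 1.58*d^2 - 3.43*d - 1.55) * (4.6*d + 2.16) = 9.246*d^5 + 24.1676*d^4 + 16.5776*d^3 - 12.3652*d^2 - 14.5388*d - 3.348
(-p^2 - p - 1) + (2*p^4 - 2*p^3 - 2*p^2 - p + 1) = 2*p^4 - 2*p^3 - 3*p^2 - 2*p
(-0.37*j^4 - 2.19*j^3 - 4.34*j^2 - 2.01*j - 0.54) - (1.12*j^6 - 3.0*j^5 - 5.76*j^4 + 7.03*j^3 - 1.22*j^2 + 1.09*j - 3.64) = -1.12*j^6 + 3.0*j^5 + 5.39*j^4 - 9.22*j^3 - 3.12*j^2 - 3.1*j + 3.1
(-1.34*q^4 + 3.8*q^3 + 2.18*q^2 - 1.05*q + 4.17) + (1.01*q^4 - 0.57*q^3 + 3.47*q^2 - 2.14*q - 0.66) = -0.33*q^4 + 3.23*q^3 + 5.65*q^2 - 3.19*q + 3.51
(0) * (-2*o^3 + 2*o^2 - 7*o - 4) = 0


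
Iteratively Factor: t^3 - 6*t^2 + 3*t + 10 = (t - 2)*(t^2 - 4*t - 5) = (t - 5)*(t - 2)*(t + 1)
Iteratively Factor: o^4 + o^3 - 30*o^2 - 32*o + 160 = (o - 5)*(o^3 + 6*o^2 - 32) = (o - 5)*(o - 2)*(o^2 + 8*o + 16) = (o - 5)*(o - 2)*(o + 4)*(o + 4)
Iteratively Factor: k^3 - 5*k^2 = (k - 5)*(k^2) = k*(k - 5)*(k)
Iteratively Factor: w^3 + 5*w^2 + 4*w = (w + 4)*(w^2 + w) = w*(w + 4)*(w + 1)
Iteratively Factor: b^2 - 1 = (b + 1)*(b - 1)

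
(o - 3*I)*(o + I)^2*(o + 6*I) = o^4 + 5*I*o^3 + 11*o^2 + 33*I*o - 18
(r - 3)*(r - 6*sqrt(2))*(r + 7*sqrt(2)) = r^3 - 3*r^2 + sqrt(2)*r^2 - 84*r - 3*sqrt(2)*r + 252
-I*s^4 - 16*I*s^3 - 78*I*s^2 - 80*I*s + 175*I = (s + 5)^2*(s + 7)*(-I*s + I)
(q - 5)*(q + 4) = q^2 - q - 20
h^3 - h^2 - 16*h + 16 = (h - 4)*(h - 1)*(h + 4)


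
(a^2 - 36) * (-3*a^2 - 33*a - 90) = -3*a^4 - 33*a^3 + 18*a^2 + 1188*a + 3240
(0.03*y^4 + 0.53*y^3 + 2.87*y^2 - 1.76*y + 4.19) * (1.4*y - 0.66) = 0.042*y^5 + 0.7222*y^4 + 3.6682*y^3 - 4.3582*y^2 + 7.0276*y - 2.7654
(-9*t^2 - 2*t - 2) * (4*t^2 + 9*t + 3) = -36*t^4 - 89*t^3 - 53*t^2 - 24*t - 6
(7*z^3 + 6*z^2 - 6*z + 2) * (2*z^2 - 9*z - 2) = 14*z^5 - 51*z^4 - 80*z^3 + 46*z^2 - 6*z - 4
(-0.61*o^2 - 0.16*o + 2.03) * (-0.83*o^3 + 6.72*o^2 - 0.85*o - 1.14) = 0.5063*o^5 - 3.9664*o^4 - 2.2416*o^3 + 14.473*o^2 - 1.5431*o - 2.3142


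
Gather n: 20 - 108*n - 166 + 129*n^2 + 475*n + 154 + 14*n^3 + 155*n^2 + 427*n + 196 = 14*n^3 + 284*n^2 + 794*n + 204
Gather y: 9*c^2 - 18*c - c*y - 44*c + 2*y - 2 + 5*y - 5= 9*c^2 - 62*c + y*(7 - c) - 7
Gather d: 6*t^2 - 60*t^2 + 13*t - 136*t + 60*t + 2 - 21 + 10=-54*t^2 - 63*t - 9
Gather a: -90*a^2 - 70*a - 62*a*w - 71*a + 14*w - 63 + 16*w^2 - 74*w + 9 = -90*a^2 + a*(-62*w - 141) + 16*w^2 - 60*w - 54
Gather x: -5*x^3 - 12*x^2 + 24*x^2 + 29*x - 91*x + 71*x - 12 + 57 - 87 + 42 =-5*x^3 + 12*x^2 + 9*x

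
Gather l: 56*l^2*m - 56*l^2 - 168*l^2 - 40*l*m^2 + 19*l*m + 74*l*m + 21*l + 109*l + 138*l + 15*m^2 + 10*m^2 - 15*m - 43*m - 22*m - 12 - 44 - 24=l^2*(56*m - 224) + l*(-40*m^2 + 93*m + 268) + 25*m^2 - 80*m - 80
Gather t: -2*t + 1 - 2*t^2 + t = -2*t^2 - t + 1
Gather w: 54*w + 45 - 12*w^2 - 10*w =-12*w^2 + 44*w + 45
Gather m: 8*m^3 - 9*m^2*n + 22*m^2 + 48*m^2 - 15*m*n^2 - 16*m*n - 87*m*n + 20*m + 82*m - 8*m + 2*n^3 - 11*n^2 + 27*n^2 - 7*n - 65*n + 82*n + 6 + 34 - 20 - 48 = 8*m^3 + m^2*(70 - 9*n) + m*(-15*n^2 - 103*n + 94) + 2*n^3 + 16*n^2 + 10*n - 28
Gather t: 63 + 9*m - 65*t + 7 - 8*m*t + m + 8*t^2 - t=10*m + 8*t^2 + t*(-8*m - 66) + 70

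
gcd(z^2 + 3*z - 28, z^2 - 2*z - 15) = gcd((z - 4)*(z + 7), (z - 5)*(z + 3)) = 1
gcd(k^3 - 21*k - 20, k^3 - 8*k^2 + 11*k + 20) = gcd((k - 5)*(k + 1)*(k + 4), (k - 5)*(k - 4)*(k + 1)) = k^2 - 4*k - 5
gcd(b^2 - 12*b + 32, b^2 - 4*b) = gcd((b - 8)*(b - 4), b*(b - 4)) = b - 4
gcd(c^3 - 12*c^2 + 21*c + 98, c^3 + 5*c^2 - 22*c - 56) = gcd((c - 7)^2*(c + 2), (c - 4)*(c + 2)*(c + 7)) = c + 2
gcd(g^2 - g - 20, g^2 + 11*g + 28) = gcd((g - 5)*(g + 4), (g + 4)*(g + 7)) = g + 4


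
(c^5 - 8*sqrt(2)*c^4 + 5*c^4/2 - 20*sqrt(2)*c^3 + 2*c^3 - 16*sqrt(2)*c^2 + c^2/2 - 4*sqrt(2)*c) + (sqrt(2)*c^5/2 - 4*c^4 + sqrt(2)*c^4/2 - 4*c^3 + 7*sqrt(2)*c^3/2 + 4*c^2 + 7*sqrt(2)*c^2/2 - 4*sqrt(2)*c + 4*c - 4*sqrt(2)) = sqrt(2)*c^5/2 + c^5 - 15*sqrt(2)*c^4/2 - 3*c^4/2 - 33*sqrt(2)*c^3/2 - 2*c^3 - 25*sqrt(2)*c^2/2 + 9*c^2/2 - 8*sqrt(2)*c + 4*c - 4*sqrt(2)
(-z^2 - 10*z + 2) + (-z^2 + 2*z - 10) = -2*z^2 - 8*z - 8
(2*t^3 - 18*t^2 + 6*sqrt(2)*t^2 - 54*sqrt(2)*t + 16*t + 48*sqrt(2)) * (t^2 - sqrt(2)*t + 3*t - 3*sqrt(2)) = 2*t^5 - 12*t^4 + 4*sqrt(2)*t^4 - 50*t^3 - 24*sqrt(2)*t^3 - 76*sqrt(2)*t^2 + 120*t^2 + 96*sqrt(2)*t + 228*t - 288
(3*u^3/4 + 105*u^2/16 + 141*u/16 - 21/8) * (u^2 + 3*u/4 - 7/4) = 3*u^5/4 + 57*u^4/8 + 795*u^3/64 - 15*u^2/2 - 1113*u/64 + 147/32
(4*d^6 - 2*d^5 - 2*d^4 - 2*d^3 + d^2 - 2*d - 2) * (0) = 0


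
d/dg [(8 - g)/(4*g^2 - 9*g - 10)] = 2*(2*g^2 - 32*g + 41)/(16*g^4 - 72*g^3 + g^2 + 180*g + 100)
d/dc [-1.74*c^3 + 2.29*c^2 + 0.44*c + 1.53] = -5.22*c^2 + 4.58*c + 0.44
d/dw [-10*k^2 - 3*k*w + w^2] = -3*k + 2*w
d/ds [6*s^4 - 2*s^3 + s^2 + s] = 24*s^3 - 6*s^2 + 2*s + 1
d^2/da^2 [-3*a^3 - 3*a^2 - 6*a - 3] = -18*a - 6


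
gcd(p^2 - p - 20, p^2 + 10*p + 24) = p + 4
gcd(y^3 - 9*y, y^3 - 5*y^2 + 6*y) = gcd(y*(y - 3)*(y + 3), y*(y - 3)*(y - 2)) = y^2 - 3*y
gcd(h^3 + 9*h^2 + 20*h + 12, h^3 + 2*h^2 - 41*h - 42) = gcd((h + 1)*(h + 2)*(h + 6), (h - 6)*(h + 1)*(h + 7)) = h + 1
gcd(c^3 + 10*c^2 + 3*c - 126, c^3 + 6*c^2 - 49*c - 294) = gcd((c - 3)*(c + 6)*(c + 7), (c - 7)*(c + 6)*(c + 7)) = c^2 + 13*c + 42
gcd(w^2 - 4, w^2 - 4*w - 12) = w + 2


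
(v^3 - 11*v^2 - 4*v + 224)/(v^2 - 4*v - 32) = v - 7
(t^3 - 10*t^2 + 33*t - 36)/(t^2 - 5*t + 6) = (t^2 - 7*t + 12)/(t - 2)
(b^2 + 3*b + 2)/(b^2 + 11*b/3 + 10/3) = 3*(b + 1)/(3*b + 5)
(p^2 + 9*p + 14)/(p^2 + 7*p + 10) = (p + 7)/(p + 5)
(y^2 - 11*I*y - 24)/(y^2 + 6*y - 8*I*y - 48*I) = (y - 3*I)/(y + 6)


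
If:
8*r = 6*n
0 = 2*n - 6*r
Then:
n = 0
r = 0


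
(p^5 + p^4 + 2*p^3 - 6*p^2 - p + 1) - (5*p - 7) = p^5 + p^4 + 2*p^3 - 6*p^2 - 6*p + 8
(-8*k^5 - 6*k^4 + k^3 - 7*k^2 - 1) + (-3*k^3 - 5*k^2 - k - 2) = -8*k^5 - 6*k^4 - 2*k^3 - 12*k^2 - k - 3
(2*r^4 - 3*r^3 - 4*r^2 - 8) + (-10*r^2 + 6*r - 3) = 2*r^4 - 3*r^3 - 14*r^2 + 6*r - 11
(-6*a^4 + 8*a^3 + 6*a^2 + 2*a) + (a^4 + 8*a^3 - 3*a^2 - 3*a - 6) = -5*a^4 + 16*a^3 + 3*a^2 - a - 6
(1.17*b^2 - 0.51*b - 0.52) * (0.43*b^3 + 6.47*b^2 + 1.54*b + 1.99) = 0.5031*b^5 + 7.3506*b^4 - 1.7215*b^3 - 1.8215*b^2 - 1.8157*b - 1.0348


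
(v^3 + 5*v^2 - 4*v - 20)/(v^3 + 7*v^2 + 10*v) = (v - 2)/v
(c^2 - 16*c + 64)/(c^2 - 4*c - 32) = (c - 8)/(c + 4)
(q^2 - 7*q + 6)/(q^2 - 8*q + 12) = (q - 1)/(q - 2)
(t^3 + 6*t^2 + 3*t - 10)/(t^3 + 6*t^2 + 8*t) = (t^2 + 4*t - 5)/(t*(t + 4))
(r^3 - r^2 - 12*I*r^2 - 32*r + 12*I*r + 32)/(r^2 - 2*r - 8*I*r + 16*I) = (r^2 - r*(1 + 4*I) + 4*I)/(r - 2)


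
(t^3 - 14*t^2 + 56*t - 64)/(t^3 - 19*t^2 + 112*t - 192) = (t^2 - 6*t + 8)/(t^2 - 11*t + 24)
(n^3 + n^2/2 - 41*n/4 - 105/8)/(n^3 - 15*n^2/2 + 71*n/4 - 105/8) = (4*n^2 + 16*n + 15)/(4*n^2 - 16*n + 15)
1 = 1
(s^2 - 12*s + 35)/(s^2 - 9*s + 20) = (s - 7)/(s - 4)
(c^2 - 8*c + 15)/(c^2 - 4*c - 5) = (c - 3)/(c + 1)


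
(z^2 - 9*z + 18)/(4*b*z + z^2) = (z^2 - 9*z + 18)/(z*(4*b + z))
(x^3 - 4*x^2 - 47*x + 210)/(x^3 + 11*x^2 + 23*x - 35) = (x^2 - 11*x + 30)/(x^2 + 4*x - 5)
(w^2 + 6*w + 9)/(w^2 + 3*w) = (w + 3)/w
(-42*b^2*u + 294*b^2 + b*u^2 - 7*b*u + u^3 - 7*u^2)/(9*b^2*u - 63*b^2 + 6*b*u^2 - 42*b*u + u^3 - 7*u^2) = (-42*b^2 + b*u + u^2)/(9*b^2 + 6*b*u + u^2)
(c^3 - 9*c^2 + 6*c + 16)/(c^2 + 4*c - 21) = (c^3 - 9*c^2 + 6*c + 16)/(c^2 + 4*c - 21)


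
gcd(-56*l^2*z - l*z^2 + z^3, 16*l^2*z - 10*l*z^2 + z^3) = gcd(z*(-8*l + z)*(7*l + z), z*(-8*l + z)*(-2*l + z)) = -8*l*z + z^2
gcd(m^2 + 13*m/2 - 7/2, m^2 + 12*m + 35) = m + 7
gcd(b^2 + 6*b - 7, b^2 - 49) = b + 7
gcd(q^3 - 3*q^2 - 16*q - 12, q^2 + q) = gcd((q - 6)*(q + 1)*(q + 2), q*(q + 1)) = q + 1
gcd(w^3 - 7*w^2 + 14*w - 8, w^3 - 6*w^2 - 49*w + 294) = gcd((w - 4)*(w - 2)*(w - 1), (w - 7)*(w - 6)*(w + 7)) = 1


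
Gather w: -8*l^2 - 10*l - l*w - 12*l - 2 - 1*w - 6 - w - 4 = -8*l^2 - 22*l + w*(-l - 2) - 12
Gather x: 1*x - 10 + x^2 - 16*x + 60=x^2 - 15*x + 50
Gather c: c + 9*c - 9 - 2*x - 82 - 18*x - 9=10*c - 20*x - 100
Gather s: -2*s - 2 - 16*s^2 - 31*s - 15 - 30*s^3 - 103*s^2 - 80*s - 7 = -30*s^3 - 119*s^2 - 113*s - 24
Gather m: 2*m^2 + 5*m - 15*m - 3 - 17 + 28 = 2*m^2 - 10*m + 8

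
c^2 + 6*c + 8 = (c + 2)*(c + 4)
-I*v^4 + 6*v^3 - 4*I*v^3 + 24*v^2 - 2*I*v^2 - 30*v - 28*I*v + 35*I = (v + 5)*(v - I)*(v + 7*I)*(-I*v + I)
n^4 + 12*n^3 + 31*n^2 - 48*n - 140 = (n - 2)*(n + 2)*(n + 5)*(n + 7)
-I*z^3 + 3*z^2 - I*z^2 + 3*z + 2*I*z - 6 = (z + 2)*(z + 3*I)*(-I*z + I)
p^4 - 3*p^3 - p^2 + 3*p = p*(p - 3)*(p - 1)*(p + 1)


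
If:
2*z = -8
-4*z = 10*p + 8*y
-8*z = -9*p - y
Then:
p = -136/31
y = 232/31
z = -4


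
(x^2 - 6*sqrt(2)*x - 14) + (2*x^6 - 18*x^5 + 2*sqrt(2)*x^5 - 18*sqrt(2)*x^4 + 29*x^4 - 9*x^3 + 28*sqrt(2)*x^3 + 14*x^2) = 2*x^6 - 18*x^5 + 2*sqrt(2)*x^5 - 18*sqrt(2)*x^4 + 29*x^4 - 9*x^3 + 28*sqrt(2)*x^3 + 15*x^2 - 6*sqrt(2)*x - 14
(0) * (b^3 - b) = 0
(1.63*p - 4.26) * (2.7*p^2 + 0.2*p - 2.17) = 4.401*p^3 - 11.176*p^2 - 4.3891*p + 9.2442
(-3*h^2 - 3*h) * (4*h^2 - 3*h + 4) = -12*h^4 - 3*h^3 - 3*h^2 - 12*h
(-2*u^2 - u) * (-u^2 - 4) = 2*u^4 + u^3 + 8*u^2 + 4*u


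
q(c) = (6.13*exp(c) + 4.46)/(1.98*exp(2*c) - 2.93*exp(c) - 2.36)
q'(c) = (6.13*exp(c) + 4.46)*(-3.96*exp(2*c) + 2.93*exp(c))/(1.98*exp(2*c) - 2.93*exp(c) - 2.36)^2 + 6.13*exp(c)/(1.98*exp(2*c) - 2.93*exp(c) - 2.36)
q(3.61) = 0.09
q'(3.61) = -0.09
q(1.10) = 3.41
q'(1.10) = -10.95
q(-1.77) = -1.96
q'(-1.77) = -0.10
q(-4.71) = -1.89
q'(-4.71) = -0.00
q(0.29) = -4.62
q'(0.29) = -8.31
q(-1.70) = -1.97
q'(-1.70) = -0.11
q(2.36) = 0.37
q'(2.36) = -0.46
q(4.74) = 0.03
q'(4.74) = -0.03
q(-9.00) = -1.89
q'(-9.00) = 0.00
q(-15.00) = -1.89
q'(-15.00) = 0.00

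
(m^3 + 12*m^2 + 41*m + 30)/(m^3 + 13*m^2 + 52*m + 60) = (m + 1)/(m + 2)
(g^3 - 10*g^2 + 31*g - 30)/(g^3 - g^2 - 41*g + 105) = (g - 2)/(g + 7)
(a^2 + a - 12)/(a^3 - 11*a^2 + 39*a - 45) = (a + 4)/(a^2 - 8*a + 15)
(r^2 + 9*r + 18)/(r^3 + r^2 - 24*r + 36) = (r + 3)/(r^2 - 5*r + 6)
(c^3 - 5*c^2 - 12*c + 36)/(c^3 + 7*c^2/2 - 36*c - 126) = 2*(c^2 + c - 6)/(2*c^2 + 19*c + 42)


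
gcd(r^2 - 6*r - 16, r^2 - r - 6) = r + 2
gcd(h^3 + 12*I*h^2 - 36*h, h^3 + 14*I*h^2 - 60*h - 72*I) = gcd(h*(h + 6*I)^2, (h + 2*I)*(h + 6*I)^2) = h^2 + 12*I*h - 36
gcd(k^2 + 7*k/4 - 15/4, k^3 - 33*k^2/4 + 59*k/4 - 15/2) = k - 5/4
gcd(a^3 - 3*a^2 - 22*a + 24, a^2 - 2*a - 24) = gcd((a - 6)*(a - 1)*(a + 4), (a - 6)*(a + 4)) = a^2 - 2*a - 24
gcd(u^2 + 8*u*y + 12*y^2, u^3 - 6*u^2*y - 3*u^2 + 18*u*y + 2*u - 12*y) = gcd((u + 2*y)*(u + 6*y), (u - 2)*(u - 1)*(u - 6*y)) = 1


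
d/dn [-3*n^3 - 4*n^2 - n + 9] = -9*n^2 - 8*n - 1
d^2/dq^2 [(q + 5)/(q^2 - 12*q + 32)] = 2*((7 - 3*q)*(q^2 - 12*q + 32) + 4*(q - 6)^2*(q + 5))/(q^2 - 12*q + 32)^3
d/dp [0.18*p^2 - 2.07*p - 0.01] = 0.36*p - 2.07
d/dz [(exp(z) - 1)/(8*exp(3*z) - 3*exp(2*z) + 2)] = (6*(1 - exp(z))*(4*exp(z) - 1)*exp(z) + 8*exp(3*z) - 3*exp(2*z) + 2)*exp(z)/(8*exp(3*z) - 3*exp(2*z) + 2)^2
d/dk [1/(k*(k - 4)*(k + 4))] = (16 - 3*k^2)/(k^2*(k^4 - 32*k^2 + 256))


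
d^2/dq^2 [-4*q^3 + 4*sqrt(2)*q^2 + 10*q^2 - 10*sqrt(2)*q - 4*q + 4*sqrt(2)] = -24*q + 8*sqrt(2) + 20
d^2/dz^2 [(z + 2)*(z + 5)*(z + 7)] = 6*z + 28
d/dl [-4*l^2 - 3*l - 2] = -8*l - 3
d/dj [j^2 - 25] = 2*j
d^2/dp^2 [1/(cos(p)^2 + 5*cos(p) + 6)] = (-4*sin(p)^4 + 3*sin(p)^2 + 195*cos(p)/4 - 15*cos(3*p)/4 + 39)/((cos(p) + 2)^3*(cos(p) + 3)^3)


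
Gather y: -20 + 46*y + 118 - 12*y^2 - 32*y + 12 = -12*y^2 + 14*y + 110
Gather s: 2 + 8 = 10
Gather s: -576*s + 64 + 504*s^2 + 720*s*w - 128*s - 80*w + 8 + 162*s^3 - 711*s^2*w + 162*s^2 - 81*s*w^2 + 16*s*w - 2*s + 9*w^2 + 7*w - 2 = 162*s^3 + s^2*(666 - 711*w) + s*(-81*w^2 + 736*w - 706) + 9*w^2 - 73*w + 70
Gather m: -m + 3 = 3 - m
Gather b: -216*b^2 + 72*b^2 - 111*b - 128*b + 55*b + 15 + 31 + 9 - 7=-144*b^2 - 184*b + 48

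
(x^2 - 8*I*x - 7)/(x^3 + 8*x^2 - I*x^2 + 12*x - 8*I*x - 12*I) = (x - 7*I)/(x^2 + 8*x + 12)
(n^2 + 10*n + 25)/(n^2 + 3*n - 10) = (n + 5)/(n - 2)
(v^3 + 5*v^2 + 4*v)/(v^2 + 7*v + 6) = v*(v + 4)/(v + 6)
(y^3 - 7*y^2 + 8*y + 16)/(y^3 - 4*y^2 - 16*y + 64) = (y + 1)/(y + 4)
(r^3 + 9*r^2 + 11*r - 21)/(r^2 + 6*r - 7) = r + 3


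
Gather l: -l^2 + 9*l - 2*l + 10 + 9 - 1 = -l^2 + 7*l + 18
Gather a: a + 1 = a + 1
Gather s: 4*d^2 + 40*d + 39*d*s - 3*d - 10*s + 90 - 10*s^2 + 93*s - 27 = 4*d^2 + 37*d - 10*s^2 + s*(39*d + 83) + 63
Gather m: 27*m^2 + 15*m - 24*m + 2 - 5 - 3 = 27*m^2 - 9*m - 6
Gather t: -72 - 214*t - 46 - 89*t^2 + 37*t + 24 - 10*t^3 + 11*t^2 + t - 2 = -10*t^3 - 78*t^2 - 176*t - 96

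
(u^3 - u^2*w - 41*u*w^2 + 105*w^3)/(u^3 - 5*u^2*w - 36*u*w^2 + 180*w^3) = (u^2 + 4*u*w - 21*w^2)/(u^2 - 36*w^2)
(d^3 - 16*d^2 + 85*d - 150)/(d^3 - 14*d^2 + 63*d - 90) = (d - 5)/(d - 3)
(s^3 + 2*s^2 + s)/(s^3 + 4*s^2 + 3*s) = (s + 1)/(s + 3)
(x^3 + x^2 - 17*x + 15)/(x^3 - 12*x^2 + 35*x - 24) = (x + 5)/(x - 8)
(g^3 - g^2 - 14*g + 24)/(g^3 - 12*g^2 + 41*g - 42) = (g + 4)/(g - 7)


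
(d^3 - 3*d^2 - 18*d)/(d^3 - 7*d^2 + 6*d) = (d + 3)/(d - 1)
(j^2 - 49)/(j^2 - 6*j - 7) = (j + 7)/(j + 1)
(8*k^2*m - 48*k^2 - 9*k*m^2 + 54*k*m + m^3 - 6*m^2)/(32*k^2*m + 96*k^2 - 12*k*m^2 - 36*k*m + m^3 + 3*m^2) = (k*m - 6*k - m^2 + 6*m)/(4*k*m + 12*k - m^2 - 3*m)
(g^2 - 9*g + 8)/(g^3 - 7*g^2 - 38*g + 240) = (g - 1)/(g^2 + g - 30)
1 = 1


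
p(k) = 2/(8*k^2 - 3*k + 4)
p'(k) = 2*(3 - 16*k)/(8*k^2 - 3*k + 4)^2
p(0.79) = 0.30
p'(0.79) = -0.44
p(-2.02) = 0.05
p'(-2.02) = 0.04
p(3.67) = 0.02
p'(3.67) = -0.01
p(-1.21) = 0.10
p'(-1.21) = 0.12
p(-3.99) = 0.01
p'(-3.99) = 0.01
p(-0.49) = 0.27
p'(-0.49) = 0.40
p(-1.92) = 0.05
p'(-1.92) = 0.04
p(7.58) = 0.00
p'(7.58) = -0.00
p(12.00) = 0.00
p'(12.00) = 0.00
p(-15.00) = 0.00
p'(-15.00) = 0.00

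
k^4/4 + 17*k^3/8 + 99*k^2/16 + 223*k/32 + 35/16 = (k/4 + 1/2)*(k + 1/2)*(k + 5/2)*(k + 7/2)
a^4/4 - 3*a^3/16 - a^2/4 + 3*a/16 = a*(a/4 + 1/4)*(a - 1)*(a - 3/4)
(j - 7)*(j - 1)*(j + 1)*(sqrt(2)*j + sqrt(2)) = sqrt(2)*j^4 - 6*sqrt(2)*j^3 - 8*sqrt(2)*j^2 + 6*sqrt(2)*j + 7*sqrt(2)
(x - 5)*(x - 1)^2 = x^3 - 7*x^2 + 11*x - 5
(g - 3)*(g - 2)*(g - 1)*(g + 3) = g^4 - 3*g^3 - 7*g^2 + 27*g - 18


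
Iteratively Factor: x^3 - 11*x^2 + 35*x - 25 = (x - 5)*(x^2 - 6*x + 5) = (x - 5)^2*(x - 1)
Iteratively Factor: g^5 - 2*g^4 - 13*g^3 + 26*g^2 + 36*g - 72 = (g + 2)*(g^4 - 4*g^3 - 5*g^2 + 36*g - 36) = (g - 2)*(g + 2)*(g^3 - 2*g^2 - 9*g + 18) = (g - 2)*(g + 2)*(g + 3)*(g^2 - 5*g + 6) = (g - 3)*(g - 2)*(g + 2)*(g + 3)*(g - 2)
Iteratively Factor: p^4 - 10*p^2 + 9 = (p - 1)*(p^3 + p^2 - 9*p - 9) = (p - 1)*(p + 3)*(p^2 - 2*p - 3) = (p - 3)*(p - 1)*(p + 3)*(p + 1)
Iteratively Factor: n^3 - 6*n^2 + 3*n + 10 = (n + 1)*(n^2 - 7*n + 10) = (n - 5)*(n + 1)*(n - 2)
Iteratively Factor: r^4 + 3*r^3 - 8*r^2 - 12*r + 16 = (r + 4)*(r^3 - r^2 - 4*r + 4) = (r + 2)*(r + 4)*(r^2 - 3*r + 2) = (r - 2)*(r + 2)*(r + 4)*(r - 1)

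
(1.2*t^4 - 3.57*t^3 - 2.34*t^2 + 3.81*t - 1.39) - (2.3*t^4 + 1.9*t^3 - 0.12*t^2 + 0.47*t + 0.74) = -1.1*t^4 - 5.47*t^3 - 2.22*t^2 + 3.34*t - 2.13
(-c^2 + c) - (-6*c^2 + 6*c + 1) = 5*c^2 - 5*c - 1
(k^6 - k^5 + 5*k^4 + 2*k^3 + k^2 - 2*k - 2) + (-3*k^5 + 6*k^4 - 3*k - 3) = k^6 - 4*k^5 + 11*k^4 + 2*k^3 + k^2 - 5*k - 5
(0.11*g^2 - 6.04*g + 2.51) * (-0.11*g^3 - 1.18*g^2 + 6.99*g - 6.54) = -0.0121*g^5 + 0.5346*g^4 + 7.62*g^3 - 45.9008*g^2 + 57.0465*g - 16.4154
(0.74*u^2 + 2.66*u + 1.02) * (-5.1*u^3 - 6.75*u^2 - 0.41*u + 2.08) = -3.774*u^5 - 18.561*u^4 - 23.4604*u^3 - 6.4364*u^2 + 5.1146*u + 2.1216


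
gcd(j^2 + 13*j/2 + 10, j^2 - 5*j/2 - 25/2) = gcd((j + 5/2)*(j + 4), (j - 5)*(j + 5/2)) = j + 5/2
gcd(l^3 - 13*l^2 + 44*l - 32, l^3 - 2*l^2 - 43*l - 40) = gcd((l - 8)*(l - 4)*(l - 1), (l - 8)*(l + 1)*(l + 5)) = l - 8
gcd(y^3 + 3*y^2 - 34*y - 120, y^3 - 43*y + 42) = y - 6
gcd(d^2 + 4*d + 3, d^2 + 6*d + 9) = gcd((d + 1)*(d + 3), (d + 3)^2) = d + 3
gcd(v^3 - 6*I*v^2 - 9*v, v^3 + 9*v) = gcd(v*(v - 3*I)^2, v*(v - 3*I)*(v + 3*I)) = v^2 - 3*I*v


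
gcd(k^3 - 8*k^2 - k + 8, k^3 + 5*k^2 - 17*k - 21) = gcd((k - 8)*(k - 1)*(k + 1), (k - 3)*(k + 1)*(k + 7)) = k + 1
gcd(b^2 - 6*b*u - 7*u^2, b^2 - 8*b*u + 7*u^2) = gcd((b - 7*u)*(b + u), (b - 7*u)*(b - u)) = -b + 7*u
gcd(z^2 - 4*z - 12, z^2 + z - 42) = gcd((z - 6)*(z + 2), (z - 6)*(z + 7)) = z - 6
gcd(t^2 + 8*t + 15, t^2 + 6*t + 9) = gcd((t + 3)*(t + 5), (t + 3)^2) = t + 3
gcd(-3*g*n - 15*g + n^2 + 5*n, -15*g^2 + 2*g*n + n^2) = 3*g - n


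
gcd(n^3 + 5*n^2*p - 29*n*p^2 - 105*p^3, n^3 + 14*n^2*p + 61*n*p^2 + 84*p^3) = n^2 + 10*n*p + 21*p^2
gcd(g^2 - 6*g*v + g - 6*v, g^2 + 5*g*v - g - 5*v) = 1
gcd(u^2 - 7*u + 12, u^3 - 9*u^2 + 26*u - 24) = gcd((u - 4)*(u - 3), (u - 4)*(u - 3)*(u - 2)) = u^2 - 7*u + 12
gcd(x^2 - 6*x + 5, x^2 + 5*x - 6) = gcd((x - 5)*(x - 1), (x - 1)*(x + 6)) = x - 1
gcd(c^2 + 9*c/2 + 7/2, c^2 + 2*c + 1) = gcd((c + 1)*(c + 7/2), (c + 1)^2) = c + 1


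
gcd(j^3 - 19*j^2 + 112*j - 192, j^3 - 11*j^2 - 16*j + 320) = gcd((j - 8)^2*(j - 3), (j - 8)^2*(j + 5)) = j^2 - 16*j + 64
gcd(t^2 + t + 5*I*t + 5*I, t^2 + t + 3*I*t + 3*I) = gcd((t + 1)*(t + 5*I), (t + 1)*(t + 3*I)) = t + 1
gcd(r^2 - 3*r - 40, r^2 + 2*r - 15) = r + 5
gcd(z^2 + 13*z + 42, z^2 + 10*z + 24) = z + 6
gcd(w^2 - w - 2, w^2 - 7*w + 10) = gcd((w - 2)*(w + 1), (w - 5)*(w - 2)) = w - 2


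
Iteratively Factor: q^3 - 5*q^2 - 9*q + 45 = (q - 3)*(q^2 - 2*q - 15) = (q - 3)*(q + 3)*(q - 5)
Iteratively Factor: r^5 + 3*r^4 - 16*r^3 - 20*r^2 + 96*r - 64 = (r + 4)*(r^4 - r^3 - 12*r^2 + 28*r - 16) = (r - 1)*(r + 4)*(r^3 - 12*r + 16) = (r - 1)*(r + 4)^2*(r^2 - 4*r + 4) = (r - 2)*(r - 1)*(r + 4)^2*(r - 2)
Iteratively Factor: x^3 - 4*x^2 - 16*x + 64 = (x - 4)*(x^2 - 16) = (x - 4)*(x + 4)*(x - 4)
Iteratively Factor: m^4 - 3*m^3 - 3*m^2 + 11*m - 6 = (m + 2)*(m^3 - 5*m^2 + 7*m - 3) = (m - 1)*(m + 2)*(m^2 - 4*m + 3) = (m - 3)*(m - 1)*(m + 2)*(m - 1)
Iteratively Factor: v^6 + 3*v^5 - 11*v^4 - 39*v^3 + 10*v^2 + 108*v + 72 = (v - 2)*(v^5 + 5*v^4 - v^3 - 41*v^2 - 72*v - 36) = (v - 2)*(v + 2)*(v^4 + 3*v^3 - 7*v^2 - 27*v - 18) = (v - 2)*(v + 2)^2*(v^3 + v^2 - 9*v - 9) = (v - 2)*(v + 1)*(v + 2)^2*(v^2 - 9) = (v - 2)*(v + 1)*(v + 2)^2*(v + 3)*(v - 3)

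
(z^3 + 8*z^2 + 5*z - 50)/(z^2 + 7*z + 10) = (z^2 + 3*z - 10)/(z + 2)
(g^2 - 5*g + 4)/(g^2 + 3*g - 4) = (g - 4)/(g + 4)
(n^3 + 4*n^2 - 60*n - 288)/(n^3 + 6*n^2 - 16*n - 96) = (n^2 - 2*n - 48)/(n^2 - 16)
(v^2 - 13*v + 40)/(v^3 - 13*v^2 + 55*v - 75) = (v - 8)/(v^2 - 8*v + 15)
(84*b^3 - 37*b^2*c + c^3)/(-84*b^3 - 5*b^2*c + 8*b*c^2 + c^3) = (-4*b + c)/(4*b + c)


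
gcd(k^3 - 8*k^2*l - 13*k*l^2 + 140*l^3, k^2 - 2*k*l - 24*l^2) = k + 4*l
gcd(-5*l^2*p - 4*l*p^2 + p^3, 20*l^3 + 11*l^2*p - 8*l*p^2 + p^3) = -5*l^2 - 4*l*p + p^2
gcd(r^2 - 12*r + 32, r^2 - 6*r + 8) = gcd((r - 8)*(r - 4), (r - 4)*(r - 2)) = r - 4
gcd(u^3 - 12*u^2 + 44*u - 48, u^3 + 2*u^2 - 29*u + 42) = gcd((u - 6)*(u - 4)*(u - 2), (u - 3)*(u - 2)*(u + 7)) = u - 2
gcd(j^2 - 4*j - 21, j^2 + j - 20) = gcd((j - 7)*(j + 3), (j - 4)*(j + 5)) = 1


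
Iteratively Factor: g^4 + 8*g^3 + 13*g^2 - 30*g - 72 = (g - 2)*(g^3 + 10*g^2 + 33*g + 36) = (g - 2)*(g + 4)*(g^2 + 6*g + 9) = (g - 2)*(g + 3)*(g + 4)*(g + 3)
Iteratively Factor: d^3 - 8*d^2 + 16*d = (d - 4)*(d^2 - 4*d) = (d - 4)^2*(d)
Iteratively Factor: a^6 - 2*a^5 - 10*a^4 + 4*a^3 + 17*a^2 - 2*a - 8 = (a + 2)*(a^5 - 4*a^4 - 2*a^3 + 8*a^2 + a - 4) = (a - 1)*(a + 2)*(a^4 - 3*a^3 - 5*a^2 + 3*a + 4) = (a - 1)*(a + 1)*(a + 2)*(a^3 - 4*a^2 - a + 4) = (a - 1)*(a + 1)^2*(a + 2)*(a^2 - 5*a + 4) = (a - 4)*(a - 1)*(a + 1)^2*(a + 2)*(a - 1)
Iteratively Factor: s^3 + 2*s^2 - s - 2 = (s - 1)*(s^2 + 3*s + 2) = (s - 1)*(s + 2)*(s + 1)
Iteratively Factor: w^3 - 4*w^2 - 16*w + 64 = (w - 4)*(w^2 - 16) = (w - 4)^2*(w + 4)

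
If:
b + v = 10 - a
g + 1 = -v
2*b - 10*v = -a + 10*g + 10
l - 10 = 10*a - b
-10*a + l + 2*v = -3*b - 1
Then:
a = 31/2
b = -31/4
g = -13/4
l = 691/4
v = 9/4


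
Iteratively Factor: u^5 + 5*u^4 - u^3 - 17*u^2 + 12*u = (u + 4)*(u^4 + u^3 - 5*u^2 + 3*u) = (u + 3)*(u + 4)*(u^3 - 2*u^2 + u) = (u - 1)*(u + 3)*(u + 4)*(u^2 - u) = (u - 1)^2*(u + 3)*(u + 4)*(u)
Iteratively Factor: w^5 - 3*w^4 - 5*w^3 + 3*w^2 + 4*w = (w - 4)*(w^4 + w^3 - w^2 - w) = (w - 4)*(w + 1)*(w^3 - w) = (w - 4)*(w - 1)*(w + 1)*(w^2 + w) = (w - 4)*(w - 1)*(w + 1)^2*(w)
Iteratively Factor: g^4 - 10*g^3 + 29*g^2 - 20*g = (g - 5)*(g^3 - 5*g^2 + 4*g) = (g - 5)*(g - 1)*(g^2 - 4*g) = (g - 5)*(g - 4)*(g - 1)*(g)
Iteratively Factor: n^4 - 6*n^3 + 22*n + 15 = (n - 5)*(n^3 - n^2 - 5*n - 3) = (n - 5)*(n + 1)*(n^2 - 2*n - 3) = (n - 5)*(n + 1)^2*(n - 3)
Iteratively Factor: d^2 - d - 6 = (d + 2)*(d - 3)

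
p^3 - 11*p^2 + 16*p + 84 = (p - 7)*(p - 6)*(p + 2)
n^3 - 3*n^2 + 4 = (n - 2)^2*(n + 1)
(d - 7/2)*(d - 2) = d^2 - 11*d/2 + 7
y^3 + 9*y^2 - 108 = (y - 3)*(y + 6)^2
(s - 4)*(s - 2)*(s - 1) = s^3 - 7*s^2 + 14*s - 8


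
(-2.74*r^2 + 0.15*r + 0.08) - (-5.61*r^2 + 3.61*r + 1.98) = 2.87*r^2 - 3.46*r - 1.9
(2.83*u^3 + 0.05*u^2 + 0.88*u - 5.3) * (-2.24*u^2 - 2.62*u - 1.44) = -6.3392*u^5 - 7.5266*u^4 - 6.1774*u^3 + 9.4944*u^2 + 12.6188*u + 7.632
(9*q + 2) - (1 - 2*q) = 11*q + 1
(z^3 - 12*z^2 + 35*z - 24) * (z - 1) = z^4 - 13*z^3 + 47*z^2 - 59*z + 24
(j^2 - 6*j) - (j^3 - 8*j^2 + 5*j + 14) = -j^3 + 9*j^2 - 11*j - 14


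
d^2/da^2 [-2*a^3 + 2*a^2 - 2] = 4 - 12*a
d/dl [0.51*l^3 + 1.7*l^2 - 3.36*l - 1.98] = 1.53*l^2 + 3.4*l - 3.36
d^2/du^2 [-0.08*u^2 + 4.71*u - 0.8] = -0.160000000000000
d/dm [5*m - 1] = 5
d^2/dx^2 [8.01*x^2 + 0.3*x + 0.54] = 16.0200000000000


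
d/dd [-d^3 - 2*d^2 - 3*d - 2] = -3*d^2 - 4*d - 3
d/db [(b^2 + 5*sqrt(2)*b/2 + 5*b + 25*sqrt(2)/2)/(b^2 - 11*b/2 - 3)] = (-42*b^2 - 10*sqrt(2)*b^2 - 100*sqrt(2)*b - 24*b - 60 + 245*sqrt(2))/(4*b^4 - 44*b^3 + 97*b^2 + 132*b + 36)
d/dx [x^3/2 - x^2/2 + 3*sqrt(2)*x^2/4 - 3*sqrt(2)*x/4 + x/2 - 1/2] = 3*x^2/2 - x + 3*sqrt(2)*x/2 - 3*sqrt(2)/4 + 1/2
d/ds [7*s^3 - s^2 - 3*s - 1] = 21*s^2 - 2*s - 3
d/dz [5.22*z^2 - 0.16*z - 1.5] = 10.44*z - 0.16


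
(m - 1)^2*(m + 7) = m^3 + 5*m^2 - 13*m + 7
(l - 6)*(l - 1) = l^2 - 7*l + 6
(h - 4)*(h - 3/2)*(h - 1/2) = h^3 - 6*h^2 + 35*h/4 - 3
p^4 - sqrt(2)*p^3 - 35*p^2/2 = p^2*(p - 7*sqrt(2)/2)*(p + 5*sqrt(2)/2)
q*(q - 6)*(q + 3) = q^3 - 3*q^2 - 18*q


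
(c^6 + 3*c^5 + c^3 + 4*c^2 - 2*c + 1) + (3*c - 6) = c^6 + 3*c^5 + c^3 + 4*c^2 + c - 5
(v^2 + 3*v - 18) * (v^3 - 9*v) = v^5 + 3*v^4 - 27*v^3 - 27*v^2 + 162*v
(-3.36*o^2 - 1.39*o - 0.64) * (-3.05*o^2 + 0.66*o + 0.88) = 10.248*o^4 + 2.0219*o^3 - 1.9222*o^2 - 1.6456*o - 0.5632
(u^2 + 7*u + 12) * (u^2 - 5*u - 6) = u^4 + 2*u^3 - 29*u^2 - 102*u - 72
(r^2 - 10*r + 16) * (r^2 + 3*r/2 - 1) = r^4 - 17*r^3/2 + 34*r - 16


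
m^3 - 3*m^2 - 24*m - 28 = (m - 7)*(m + 2)^2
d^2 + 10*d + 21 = (d + 3)*(d + 7)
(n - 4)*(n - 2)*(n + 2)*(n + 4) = n^4 - 20*n^2 + 64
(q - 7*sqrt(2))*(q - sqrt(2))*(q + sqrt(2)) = q^3 - 7*sqrt(2)*q^2 - 2*q + 14*sqrt(2)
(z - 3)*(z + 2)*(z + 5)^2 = z^4 + 9*z^3 + 9*z^2 - 85*z - 150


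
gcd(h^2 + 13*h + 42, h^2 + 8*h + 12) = h + 6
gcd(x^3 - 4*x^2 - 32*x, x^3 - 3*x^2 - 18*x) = x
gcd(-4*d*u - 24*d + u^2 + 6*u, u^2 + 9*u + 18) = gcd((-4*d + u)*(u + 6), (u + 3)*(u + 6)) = u + 6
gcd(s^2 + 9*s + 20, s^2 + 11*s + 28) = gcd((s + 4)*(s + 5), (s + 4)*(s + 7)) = s + 4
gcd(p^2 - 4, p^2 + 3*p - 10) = p - 2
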